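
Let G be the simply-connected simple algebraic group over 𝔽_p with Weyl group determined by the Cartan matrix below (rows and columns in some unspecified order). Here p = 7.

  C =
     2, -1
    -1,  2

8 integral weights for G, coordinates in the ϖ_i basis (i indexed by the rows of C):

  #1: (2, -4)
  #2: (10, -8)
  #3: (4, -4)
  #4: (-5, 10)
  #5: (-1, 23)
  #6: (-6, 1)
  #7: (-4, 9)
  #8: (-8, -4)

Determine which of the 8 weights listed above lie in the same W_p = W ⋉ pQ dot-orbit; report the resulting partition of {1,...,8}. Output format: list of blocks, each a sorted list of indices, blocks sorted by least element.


A_2 Cartan matrix, 2 simple roots permuted; ρ=(1,1).

λ_j+ρ reflected into Ā_7 (⟨·,θ^∨⟩≤7); 2-tuples as given:

  [1] (0, 3);  [2] (0, 3);  [3] (2, 3);  [4] (0, 3);  [5] (0, 3);  [6] (2, 3);  [7] (0, 4);  [8] (0, 4)

3 distinct reps among the 8 weights ⇒ 3 W_7-linkage classes:

[[1, 2, 4, 5], [3, 6], [7, 8]]


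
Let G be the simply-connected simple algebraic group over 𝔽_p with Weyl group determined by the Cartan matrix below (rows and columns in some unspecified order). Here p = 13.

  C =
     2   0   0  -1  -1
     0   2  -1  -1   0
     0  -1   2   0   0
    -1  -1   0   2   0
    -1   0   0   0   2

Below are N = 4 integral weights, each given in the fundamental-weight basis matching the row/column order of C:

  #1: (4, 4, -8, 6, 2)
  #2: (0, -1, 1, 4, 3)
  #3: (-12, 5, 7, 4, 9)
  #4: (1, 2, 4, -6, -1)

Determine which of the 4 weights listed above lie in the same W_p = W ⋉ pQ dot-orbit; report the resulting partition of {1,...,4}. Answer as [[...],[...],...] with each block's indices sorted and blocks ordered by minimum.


A_5 Cartan matrix, 5 simple roots permuted; ρ=(1,1,1,1,1).

Folding the 4 weights λ_j+ρ into Ā_13 (reps in the given 5-coord order):

  [1] (1, 0, 2, 5, 4);  [2] (1, 0, 2, 5, 4);  [3] (1, 0, 2, 5, 4);  [4] (0, 2, 3, 0, 3)

Linkage partition of the 4 weights (2 classes, p=13):

[[1, 2, 3], [4]]


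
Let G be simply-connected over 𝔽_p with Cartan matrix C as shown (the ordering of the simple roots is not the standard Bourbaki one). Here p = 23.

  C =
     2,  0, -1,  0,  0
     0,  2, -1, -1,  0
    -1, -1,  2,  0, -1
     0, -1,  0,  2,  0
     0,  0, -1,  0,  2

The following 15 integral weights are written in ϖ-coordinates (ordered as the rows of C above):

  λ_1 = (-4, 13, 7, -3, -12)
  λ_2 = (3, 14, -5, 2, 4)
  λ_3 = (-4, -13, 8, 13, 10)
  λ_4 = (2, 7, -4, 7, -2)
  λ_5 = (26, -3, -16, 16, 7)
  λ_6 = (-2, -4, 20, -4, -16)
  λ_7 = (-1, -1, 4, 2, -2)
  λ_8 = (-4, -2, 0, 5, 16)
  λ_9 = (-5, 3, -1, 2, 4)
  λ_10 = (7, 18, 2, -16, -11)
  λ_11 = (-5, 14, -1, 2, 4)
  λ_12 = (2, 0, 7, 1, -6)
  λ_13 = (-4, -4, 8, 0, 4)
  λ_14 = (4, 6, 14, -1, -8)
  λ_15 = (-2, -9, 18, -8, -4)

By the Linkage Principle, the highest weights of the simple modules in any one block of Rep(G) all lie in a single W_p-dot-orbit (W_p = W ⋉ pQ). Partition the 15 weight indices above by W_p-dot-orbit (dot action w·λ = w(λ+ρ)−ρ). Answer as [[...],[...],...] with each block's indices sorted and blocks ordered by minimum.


Cartan matrix: type D_5 (|W|=1920); un-permuting the 5 rows.

Alcove-folded reps (p=23, 15 weights, presented ϖ-order):

    1: (3, 1, 3, 2, 5)
    2: (0, 0, 4, 3, 1)
    3: (3, 1, 3, 2, 5)
    4: (1, 4, 0, 8, 3)
    5: (3, 0, 3, 4, 2)
    6: (0, 2, 1, 3, 14)
    7: (0, 0, 4, 3, 1)
    8: (0, 2, 1, 3, 14)
    9: (0, 0, 4, 3, 1)
    10: (1, 4, 0, 8, 3)
    11: (0, 0, 4, 3, 1)
    12: (3, 1, 3, 2, 5)
    13: (3, 1, 3, 2, 5)
    14: (1, 4, 0, 8, 3)
    15: (1, 4, 0, 8, 3)

These 15 weights hit 5 W_23-dot-orbits; sizes (4, 4, 4, 1, 2):

[[1, 3, 12, 13], [2, 7, 9, 11], [4, 10, 14, 15], [5], [6, 8]]


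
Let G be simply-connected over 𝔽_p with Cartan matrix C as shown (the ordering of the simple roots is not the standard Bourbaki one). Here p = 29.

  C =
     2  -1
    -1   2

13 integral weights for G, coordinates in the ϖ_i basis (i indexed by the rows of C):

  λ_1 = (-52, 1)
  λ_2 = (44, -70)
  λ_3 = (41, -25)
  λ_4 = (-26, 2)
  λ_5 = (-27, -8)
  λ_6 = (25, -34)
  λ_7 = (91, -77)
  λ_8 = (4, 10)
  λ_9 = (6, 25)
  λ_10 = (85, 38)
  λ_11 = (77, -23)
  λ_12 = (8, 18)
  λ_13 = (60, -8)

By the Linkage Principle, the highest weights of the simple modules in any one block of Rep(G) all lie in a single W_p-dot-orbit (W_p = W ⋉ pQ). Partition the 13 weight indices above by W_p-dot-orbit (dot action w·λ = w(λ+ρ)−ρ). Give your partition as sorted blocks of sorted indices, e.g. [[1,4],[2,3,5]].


Type A_2, rank 2, |W|=6; reorder rows/cols to standard.

Each λ_j+ρ reduced to Ā_29; 2-tuples below use C's row order:

    1: (20, 7)
    2: (5, 11)
    3: (5, 11)
    4: (3, 22)
    5: (3, 22)
    6: (3, 22)
    7: (5, 11)
    8: (5, 11)
    9: (3, 22)
    10: (9, 19)
    11: (20, 7)
    12: (9, 19)
    13: (3, 22)

4 distinct reps among the 13 weights ⇒ 4 W_29-linkage classes:

[[1, 11], [2, 3, 7, 8], [4, 5, 6, 9, 13], [10, 12]]


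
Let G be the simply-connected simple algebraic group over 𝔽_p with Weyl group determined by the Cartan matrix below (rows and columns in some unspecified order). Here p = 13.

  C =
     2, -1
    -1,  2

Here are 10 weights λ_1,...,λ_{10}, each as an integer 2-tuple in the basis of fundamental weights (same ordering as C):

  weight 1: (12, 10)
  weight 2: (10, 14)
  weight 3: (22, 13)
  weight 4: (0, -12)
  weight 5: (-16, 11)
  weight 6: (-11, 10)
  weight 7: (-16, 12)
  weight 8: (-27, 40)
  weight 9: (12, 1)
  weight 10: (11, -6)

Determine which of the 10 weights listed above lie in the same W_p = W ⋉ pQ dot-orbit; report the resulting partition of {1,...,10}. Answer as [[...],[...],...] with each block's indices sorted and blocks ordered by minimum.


Dynkin diagram of C (from the 2 off-diagonal −1 entries): A_2.

Folding the 10 weights λ_j+ρ into Ā_13 (reps in the given 2-coord order):

  [1] (2, 0);  [2] (2, 0);  [3] (10, 1);  [4] (10, 1);  [5] (10, 1);  [6] (10, 1);  [7] (11, 0);  [8] (11, 0);  [9] (11, 0);  [10] (7, 5)

Grouping the 10 weights by Ā_13-representative: 4 linkage classes.

[[1, 2], [3, 4, 5, 6], [7, 8, 9], [10]]


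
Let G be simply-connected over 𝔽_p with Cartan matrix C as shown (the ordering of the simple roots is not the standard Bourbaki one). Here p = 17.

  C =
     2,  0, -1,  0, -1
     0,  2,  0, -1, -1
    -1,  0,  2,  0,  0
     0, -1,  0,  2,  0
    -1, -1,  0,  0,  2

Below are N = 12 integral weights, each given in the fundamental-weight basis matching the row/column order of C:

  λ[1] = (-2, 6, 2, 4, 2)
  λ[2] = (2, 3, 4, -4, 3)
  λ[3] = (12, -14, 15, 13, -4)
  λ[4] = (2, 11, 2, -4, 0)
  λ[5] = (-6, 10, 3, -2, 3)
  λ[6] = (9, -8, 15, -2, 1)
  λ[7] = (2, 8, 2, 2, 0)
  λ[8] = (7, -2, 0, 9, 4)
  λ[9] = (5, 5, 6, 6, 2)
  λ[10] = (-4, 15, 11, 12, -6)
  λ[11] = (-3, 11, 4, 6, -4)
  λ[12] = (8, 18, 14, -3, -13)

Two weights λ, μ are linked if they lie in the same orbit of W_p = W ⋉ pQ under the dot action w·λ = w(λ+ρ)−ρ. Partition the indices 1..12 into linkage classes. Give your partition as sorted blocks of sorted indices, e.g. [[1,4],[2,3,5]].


Root system A_5: the 5×5 matrix C matches after relabeling.

Ā_17 reps of the 12 weights (A_5, coords as presented):

  [1] (1, 7, 2, 5, 2);  [2] (3, 1, 5, 3, 4);  [3] (3, 9, 1, 1, 1);  [4] (3, 9, 1, 1, 1);  [5] (3, 9, 1, 1, 1);  [6] (1, 1, 5, 5, 3);  [7] (3, 9, 1, 1, 1);  [8] (3, 1, 5, 3, 4);  [9] (1, 1, 5, 5, 3);  [10] (3, 1, 5, 3, 4);  [11] (1, 7, 2, 5, 2);  [12] (1, 7, 2, 5, 2)

Partition of {1..12} into 4 W_17-dot-orbits:

[[1, 11, 12], [2, 8, 10], [3, 4, 5, 7], [6, 9]]


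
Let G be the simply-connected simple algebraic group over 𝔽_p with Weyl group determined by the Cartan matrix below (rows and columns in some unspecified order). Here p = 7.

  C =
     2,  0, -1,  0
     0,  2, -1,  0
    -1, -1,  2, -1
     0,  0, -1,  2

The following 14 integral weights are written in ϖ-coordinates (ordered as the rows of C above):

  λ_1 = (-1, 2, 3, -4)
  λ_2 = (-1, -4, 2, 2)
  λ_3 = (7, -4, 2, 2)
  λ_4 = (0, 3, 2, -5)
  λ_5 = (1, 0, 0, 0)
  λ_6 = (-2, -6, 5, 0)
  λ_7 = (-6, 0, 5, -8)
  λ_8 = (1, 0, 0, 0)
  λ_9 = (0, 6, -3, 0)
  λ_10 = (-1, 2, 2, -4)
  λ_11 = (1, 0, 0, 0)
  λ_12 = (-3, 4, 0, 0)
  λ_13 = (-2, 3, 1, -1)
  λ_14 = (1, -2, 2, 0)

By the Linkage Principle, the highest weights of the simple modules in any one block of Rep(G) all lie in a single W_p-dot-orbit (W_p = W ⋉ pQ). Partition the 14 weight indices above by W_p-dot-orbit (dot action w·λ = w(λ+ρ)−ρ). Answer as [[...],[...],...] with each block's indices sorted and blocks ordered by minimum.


D_4 Cartan matrix, 4 simple roots permuted; ρ=(1,1,1,1).

Folding the 14 weights λ_j+ρ into Ā_7 (reps in the given 4-coord order):

  λ_1+ρ ↦ (0, 3, 0, 3);  λ_2+ρ ↦ (0, 3, 0, 3);  λ_3+ρ ↦ (0, 3, 0, 3);  λ_4+ρ ↦ (0, 3, 0, 3);  λ_5+ρ ↦ (2, 1, 1, 1);  λ_6+ρ ↦ (1, 5, 0, 1);  λ_7+ρ ↦ (1, 5, 0, 1);  λ_8+ρ ↦ (2, 1, 1, 1);  λ_9+ρ ↦ (1, 5, 0, 1);  λ_10+ρ ↦ (0, 3, 0, 3);  λ_11+ρ ↦ (2, 1, 1, 1);  λ_12+ρ ↦ (1, 4, 1, 0);  λ_13+ρ ↦ (1, 4, 1, 0);  λ_14+ρ ↦ (2, 1, 1, 1)

Partition of {1..14} into 4 W_7-dot-orbits:

[[1, 2, 3, 4, 10], [5, 8, 11, 14], [6, 7, 9], [12, 13]]


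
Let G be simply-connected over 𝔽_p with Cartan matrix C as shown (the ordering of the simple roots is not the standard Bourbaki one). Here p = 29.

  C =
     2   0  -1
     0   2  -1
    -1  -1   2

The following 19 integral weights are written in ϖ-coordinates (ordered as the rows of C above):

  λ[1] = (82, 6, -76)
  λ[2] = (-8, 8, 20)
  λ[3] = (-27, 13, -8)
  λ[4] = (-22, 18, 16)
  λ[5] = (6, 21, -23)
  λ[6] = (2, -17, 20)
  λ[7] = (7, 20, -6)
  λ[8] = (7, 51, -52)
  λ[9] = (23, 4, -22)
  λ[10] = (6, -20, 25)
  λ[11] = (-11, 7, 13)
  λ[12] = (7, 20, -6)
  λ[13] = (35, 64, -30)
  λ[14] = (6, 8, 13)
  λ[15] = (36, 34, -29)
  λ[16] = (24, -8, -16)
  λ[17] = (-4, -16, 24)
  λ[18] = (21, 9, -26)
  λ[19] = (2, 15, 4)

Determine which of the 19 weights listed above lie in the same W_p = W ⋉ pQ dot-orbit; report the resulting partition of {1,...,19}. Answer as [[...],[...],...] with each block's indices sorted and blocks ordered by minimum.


C ↔ A_3 under row/col permutation; |W(A_3)| = 24.

W_29-reps of the 19 weights in Ā_29 (same 3-coord order as C):

  λ_1+ρ ↦ (10, 8, 4)
  λ_2+ρ ↦ (6, 8, 14)
  λ_3+ρ ↦ (3, 15, 7)
  λ_4+ρ ↦ (10, 8, 4)
  λ_5+ρ ↦ (15, 0, 7)
  λ_6+ρ ↦ (3, 16, 5)
  λ_7+ρ ↦ (3, 16, 5)
  λ_8+ρ ↦ (6, 8, 14)
  λ_9+ρ ↦ (3, 16, 5)
  λ_10+ρ ↦ (3, 15, 7)
  λ_11+ρ ↦ (10, 8, 4)
  λ_12+ρ ↦ (3, 16, 5)
  λ_13+ρ ↦ (15, 0, 7)
  λ_14+ρ ↦ (6, 8, 14)
  λ_15+ρ ↦ (6, 8, 14)
  λ_16+ρ ↦ (3, 15, 7)
  λ_17+ρ ↦ (3, 15, 7)
  λ_18+ρ ↦ (3, 15, 7)
  λ_19+ρ ↦ (3, 16, 5)

5 distinct reps among the 19 weights ⇒ 5 W_29-linkage classes:

[[1, 4, 11], [2, 8, 14, 15], [3, 10, 16, 17, 18], [5, 13], [6, 7, 9, 12, 19]]


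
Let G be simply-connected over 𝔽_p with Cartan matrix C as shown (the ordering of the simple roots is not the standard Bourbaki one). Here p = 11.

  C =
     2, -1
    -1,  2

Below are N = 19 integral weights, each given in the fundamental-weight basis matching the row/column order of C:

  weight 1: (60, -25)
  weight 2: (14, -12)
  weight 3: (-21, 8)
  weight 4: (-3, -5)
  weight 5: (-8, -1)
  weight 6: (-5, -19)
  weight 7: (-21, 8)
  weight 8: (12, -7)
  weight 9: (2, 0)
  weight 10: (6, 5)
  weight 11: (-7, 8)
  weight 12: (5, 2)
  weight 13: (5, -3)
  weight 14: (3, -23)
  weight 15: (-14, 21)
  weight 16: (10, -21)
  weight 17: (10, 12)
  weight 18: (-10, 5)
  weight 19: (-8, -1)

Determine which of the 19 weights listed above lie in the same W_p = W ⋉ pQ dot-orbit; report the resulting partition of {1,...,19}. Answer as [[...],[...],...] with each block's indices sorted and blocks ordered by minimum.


C ↔ A_2 under row/col permutation; |W(A_2)| = 6.

Ā_11 reps of the 19 weights (A_2, coords as presented):

  1: (5, 4) · 2: (0, 7) · 3: (0, 2) · 4: (4, 2) · 5: (0, 7) · 6: (0, 7) · 7: (0, 2) · 8: (5, 4) · 9: (3, 1) · 10: (5, 4) · 11: (6, 3) · 12: (6, 3) · 13: (4, 2) · 14: (0, 7) · 15: (0, 2) · 16: (0, 2) · 17: (0, 2) · 18: (6, 3) · 19: (0, 7)

The 19 indices split into 6 linkage classes (same alcove rep ⇔ same W_11-dot-orbit):

[[1, 8, 10], [2, 5, 6, 14, 19], [3, 7, 15, 16, 17], [4, 13], [9], [11, 12, 18]]


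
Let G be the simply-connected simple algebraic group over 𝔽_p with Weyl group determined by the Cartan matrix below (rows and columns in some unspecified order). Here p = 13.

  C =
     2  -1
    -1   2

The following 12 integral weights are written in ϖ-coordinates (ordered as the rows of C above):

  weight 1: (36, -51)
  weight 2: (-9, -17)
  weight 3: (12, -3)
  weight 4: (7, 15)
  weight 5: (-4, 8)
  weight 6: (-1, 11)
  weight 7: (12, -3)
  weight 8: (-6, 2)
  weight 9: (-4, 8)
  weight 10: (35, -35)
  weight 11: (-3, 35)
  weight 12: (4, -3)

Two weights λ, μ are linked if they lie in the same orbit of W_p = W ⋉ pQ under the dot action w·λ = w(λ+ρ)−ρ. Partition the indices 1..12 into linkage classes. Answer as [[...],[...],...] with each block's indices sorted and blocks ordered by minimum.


A_2 Cartan matrix, 2 simple roots permuted; ρ=(1,1).

Ā_13 reps of the 12 weights (A_2, coords as presented):

  1: (11, 2)
  2: (2, 3)
  3: (11, 2)
  4: (3, 2)
  5: (3, 6)
  6: (0, 12)
  7: (11, 2)
  8: (3, 2)
  9: (3, 6)
  10: (3, 2)
  11: (3, 2)
  12: (3, 2)

These 12 weights hit 5 W_13-dot-orbits; sizes (3, 1, 5, 2, 1):

[[1, 3, 7], [2], [4, 8, 10, 11, 12], [5, 9], [6]]


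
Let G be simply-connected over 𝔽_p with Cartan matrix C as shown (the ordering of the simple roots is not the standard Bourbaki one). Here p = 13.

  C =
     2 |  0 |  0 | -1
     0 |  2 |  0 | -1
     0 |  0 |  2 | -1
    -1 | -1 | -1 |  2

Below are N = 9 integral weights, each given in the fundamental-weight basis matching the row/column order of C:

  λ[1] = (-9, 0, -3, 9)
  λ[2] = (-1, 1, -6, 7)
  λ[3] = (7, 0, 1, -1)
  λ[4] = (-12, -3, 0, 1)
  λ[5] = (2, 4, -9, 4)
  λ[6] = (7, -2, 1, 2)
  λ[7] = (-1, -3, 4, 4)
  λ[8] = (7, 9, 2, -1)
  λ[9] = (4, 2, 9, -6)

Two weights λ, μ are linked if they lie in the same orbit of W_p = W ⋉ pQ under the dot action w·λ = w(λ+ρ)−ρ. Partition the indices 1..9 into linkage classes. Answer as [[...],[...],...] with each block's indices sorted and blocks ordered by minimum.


Dynkin diagram of C (from the 6 off-diagonal −1 entries): D_4.

W_13-reps of the 9 weights in Ā_13 (same 4-coord order as C):

    1: (8, 1, 2, 0)
    2: (0, 2, 5, 3)
    3: (8, 1, 2, 0)
    4: (8, 1, 2, 0)
    5: (0, 2, 5, 3)
    6: (8, 1, 2, 0)
    7: (0, 2, 5, 3)
    8: (0, 2, 5, 3)
    9: (0, 2, 5, 3)

The 9 indices split into 2 linkage classes (same alcove rep ⇔ same W_13-dot-orbit):

[[1, 3, 4, 6], [2, 5, 7, 8, 9]]


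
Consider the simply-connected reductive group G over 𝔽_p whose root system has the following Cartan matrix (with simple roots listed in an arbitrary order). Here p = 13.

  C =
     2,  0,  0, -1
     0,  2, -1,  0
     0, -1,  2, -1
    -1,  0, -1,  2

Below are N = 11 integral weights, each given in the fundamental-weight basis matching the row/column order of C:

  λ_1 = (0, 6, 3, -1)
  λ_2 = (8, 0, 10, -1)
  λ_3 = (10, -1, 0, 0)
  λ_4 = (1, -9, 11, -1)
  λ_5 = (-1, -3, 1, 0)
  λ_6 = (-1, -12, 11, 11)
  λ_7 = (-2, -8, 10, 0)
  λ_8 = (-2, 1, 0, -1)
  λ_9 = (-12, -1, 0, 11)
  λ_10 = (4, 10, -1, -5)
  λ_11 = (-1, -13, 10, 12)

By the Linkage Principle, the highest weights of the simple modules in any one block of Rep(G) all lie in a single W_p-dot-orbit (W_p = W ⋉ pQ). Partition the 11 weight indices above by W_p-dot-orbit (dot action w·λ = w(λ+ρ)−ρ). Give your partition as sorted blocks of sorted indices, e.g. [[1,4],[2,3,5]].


Root system A_4: the 4×4 matrix C matches after relabeling.

Each λ_j+ρ reduced to Ā_13; 4-tuples below use C's row order:

  λ_1+ρ ↦ (1, 7, 4, 0);  λ_2+ρ ↦ (1, 7, 4, 0);  λ_3+ρ ↦ (11, 0, 1, 1);  λ_4+ρ ↦ (1, 7, 4, 0);  λ_5+ρ ↦ (0, 2, 0, 1);  λ_6+ρ ↦ (11, 0, 1, 1);  λ_7+ρ ↦ (1, 7, 4, 0);  λ_8+ρ ↦ (0, 2, 0, 1);  λ_9+ρ ↦ (11, 0, 1, 1);  λ_10+ρ ↦ (1, 7, 4, 0);  λ_11+ρ ↦ (11, 0, 1, 1)

3 distinct reps among the 11 weights ⇒ 3 W_13-linkage classes:

[[1, 2, 4, 7, 10], [3, 6, 9, 11], [5, 8]]


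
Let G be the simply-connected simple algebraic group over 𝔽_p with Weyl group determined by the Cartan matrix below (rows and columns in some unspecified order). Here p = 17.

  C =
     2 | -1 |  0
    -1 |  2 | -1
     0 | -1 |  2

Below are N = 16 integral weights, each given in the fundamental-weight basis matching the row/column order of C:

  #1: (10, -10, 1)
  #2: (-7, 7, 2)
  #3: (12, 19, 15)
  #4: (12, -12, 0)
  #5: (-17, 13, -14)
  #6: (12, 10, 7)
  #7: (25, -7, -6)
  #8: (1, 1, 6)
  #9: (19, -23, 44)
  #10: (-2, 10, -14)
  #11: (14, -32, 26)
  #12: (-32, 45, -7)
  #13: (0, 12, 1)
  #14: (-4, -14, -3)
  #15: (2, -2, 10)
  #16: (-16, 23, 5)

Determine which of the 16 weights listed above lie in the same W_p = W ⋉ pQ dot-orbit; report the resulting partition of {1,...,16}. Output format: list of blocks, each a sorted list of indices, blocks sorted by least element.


Dynkin diagram of C (from the 4 off-diagonal −1 entries): A_3.

λ_j+ρ reflected into Ā_17 (⟨·,θ^∨⟩≤17); 3-tuples as given:

    1: (2, 2, 7)
    2: (6, 2, 3)
    3: (1, 13, 2)
    4: (2, 1, 10)
    5: (1, 13, 2)
    6: (2, 2, 7)
    7: (6, 2, 3)
    8: (2, 2, 7)
    9: (6, 2, 3)
    10: (2, 1, 10)
    11: (2, 1, 10)
    12: (6, 2, 3)
    13: (1, 13, 2)
    14: (1, 13, 2)
    15: (2, 1, 10)
    16: (2, 2, 7)

Grouping the 16 weights by Ā_17-representative: 4 linkage classes.

[[1, 6, 8, 16], [2, 7, 9, 12], [3, 5, 13, 14], [4, 10, 11, 15]]


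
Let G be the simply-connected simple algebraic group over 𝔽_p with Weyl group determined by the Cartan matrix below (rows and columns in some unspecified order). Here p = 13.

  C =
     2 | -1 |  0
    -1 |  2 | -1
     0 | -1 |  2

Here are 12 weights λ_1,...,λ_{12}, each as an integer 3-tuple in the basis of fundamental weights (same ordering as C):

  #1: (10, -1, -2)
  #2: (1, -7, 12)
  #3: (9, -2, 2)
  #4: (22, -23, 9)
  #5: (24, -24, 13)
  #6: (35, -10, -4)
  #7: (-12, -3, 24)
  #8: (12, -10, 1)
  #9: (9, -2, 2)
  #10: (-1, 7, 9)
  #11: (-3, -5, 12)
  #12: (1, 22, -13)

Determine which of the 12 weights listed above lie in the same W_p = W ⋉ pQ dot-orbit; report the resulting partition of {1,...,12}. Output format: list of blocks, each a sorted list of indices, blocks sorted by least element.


Root system A_3: the 3×3 matrix C matches after relabeling.

Alcove-folded reps (p=13, 12 weights, presented ϖ-order):

  λ_1+ρ ↦ (10, 1, 0)
  λ_2+ρ ↦ (4, 2, 7)
  λ_3+ρ ↦ (9, 1, 2)
  λ_4+ρ ↦ (9, 1, 2)
  λ_5+ρ ↦ (9, 1, 2)
  λ_6+ρ ↦ (9, 1, 2)
  λ_7+ρ ↦ (10, 1, 0)
  λ_8+ρ ↦ (4, 2, 7)
  λ_9+ρ ↦ (9, 1, 2)
  λ_10+ρ ↦ (5, 3, 5)
  λ_11+ρ ↦ (4, 2, 7)
  λ_12+ρ ↦ (10, 1, 0)

Grouping the 12 weights by Ā_13-representative: 4 linkage classes.

[[1, 7, 12], [2, 8, 11], [3, 4, 5, 6, 9], [10]]


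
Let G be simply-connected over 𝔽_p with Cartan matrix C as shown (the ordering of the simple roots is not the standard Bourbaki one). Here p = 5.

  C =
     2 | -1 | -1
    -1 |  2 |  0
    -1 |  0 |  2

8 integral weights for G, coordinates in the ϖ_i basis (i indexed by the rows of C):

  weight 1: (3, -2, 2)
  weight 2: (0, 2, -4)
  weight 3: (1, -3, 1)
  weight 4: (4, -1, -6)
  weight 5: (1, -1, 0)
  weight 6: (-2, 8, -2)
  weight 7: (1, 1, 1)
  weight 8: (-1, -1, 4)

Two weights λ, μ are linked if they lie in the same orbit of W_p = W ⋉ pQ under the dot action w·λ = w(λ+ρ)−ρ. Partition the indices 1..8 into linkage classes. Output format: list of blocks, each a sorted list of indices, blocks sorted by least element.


C ↔ A_3 under row/col permutation; |W(A_3)| = 24.

Alcove-folded reps (p=5, 8 weights, presented ϖ-order):

  λ_1 → (2, 1, 1) · λ_2 → (2, 1, 1) · λ_3 → (0, 2, 2) · λ_4 → (0, 0, 5) · λ_5 → (2, 0, 1) · λ_6 → (2, 1, 1) · λ_7 → (2, 1, 1) · λ_8 → (0, 0, 5)

Linkage partition of the 8 weights (4 classes, p=5):

[[1, 2, 6, 7], [3], [4, 8], [5]]


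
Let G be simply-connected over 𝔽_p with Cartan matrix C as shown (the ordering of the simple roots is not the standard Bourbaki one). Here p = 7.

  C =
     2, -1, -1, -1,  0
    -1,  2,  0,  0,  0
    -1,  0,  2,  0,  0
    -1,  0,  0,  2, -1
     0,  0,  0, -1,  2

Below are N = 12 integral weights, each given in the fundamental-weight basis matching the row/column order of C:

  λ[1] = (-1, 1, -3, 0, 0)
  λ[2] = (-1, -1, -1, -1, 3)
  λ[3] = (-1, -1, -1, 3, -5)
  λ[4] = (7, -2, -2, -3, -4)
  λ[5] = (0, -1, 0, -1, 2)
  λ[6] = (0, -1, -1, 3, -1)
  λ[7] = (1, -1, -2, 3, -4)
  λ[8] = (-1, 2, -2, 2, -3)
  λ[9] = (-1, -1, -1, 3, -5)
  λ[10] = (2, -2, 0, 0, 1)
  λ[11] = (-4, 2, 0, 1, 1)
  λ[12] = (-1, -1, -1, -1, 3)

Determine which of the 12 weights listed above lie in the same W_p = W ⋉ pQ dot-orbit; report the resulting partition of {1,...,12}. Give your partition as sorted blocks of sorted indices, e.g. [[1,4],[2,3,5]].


Cartan matrix: type D_5 (|W|=1920); un-permuting the 5 rows.

W_7-reps of the 12 weights in Ā_7 (same 5-coord order as C):

  λ_1+ρ ↦ (1, 0, 0, 1, 0);  λ_2+ρ ↦ (0, 0, 0, 0, 4);  λ_3+ρ ↦ (0, 0, 0, 0, 4);  λ_4+ρ ↦ (1, 0, 0, 1, 0);  λ_5+ρ ↦ (1, 0, 1, 0, 3);  λ_6+ρ ↦ (1, 0, 0, 1, 0);  λ_7+ρ ↦ (1, 0, 1, 0, 3);  λ_8+ρ ↦ (1, 2, 0, 0, 2);  λ_9+ρ ↦ (0, 0, 0, 0, 4);  λ_10+ρ ↦ (0, 1, 1, 2, 0);  λ_11+ρ ↦ (0, 0, 2, 1, 1);  λ_12+ρ ↦ (0, 0, 0, 0, 4)

6 distinct reps among the 12 weights ⇒ 6 W_7-linkage classes:

[[1, 4, 6], [2, 3, 9, 12], [5, 7], [8], [10], [11]]


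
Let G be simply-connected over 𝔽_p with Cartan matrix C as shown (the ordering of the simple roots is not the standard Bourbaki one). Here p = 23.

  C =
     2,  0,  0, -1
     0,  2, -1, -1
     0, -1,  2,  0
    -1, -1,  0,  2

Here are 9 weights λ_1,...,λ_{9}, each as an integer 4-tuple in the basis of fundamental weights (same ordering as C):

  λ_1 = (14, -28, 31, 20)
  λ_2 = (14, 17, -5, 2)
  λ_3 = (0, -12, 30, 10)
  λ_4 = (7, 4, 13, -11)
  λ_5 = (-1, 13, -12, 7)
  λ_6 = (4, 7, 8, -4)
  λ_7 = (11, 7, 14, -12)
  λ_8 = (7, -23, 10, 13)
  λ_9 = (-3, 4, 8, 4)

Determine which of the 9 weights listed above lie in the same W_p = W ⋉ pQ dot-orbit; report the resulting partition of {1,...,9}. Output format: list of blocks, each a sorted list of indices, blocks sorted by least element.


Dynkin diagram of C (from the 6 off-diagonal −1 entries): A_4.

W_23-reps of the 9 weights in Ā_23 (same 4-coord order as C):

  λ_1 → (2, 5, 9, 3) · λ_2 → (2, 5, 9, 3) · λ_3 → (0, 3, 11, 8) · λ_4 → (2, 5, 9, 3) · λ_5 → (0, 3, 11, 8) · λ_6 → (2, 5, 9, 3) · λ_7 → (0, 3, 11, 8) · λ_8 → (0, 3, 11, 8) · λ_9 → (2, 5, 9, 3)

Partition of {1..9} into 2 W_23-dot-orbits:

[[1, 2, 4, 6, 9], [3, 5, 7, 8]]


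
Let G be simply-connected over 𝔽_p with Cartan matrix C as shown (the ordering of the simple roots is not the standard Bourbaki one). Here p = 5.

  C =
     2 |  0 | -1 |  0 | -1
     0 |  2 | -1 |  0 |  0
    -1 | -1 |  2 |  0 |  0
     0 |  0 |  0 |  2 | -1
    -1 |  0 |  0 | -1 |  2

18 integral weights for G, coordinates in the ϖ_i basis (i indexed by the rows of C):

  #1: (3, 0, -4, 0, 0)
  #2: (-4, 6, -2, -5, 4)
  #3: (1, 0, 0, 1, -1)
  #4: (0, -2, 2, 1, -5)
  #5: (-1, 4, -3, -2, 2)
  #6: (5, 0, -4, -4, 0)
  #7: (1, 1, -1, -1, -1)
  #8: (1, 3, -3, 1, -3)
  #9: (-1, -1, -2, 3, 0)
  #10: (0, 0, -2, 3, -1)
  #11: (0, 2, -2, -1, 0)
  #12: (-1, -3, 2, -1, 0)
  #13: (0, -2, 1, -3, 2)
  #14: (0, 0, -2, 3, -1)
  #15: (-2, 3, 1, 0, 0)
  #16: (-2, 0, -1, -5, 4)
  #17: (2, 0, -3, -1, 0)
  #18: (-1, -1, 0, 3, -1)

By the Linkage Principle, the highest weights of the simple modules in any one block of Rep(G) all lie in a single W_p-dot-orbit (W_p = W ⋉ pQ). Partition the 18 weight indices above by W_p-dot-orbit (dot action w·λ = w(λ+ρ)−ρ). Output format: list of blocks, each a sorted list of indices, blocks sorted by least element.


Dynkin diagram of C (from the 8 off-diagonal −1 entries): A_5.

Alcove-folded reps (p=5, 18 weights, presented ϖ-order):

  1: (1, 1, 1, 0, 1);  2: (1, 0, 1, 1, 1);  3: (2, 0, 1, 1, 0);  4: (1, 0, 1, 1, 1);  5: (2, 2, 0, 0, 0);  6: (1, 0, 1, 1, 1);  7: (2, 2, 0, 0, 0);  8: (2, 2, 0, 0, 0);  9: (0, 0, 1, 4, 0);  10: (0, 0, 1, 4, 0);  11: (0, 2, 1, 0, 1);  12: (0, 2, 1, 0, 1);  13: (1, 0, 1, 1, 1);  14: (0, 0, 1, 4, 0);  15: (0, 2, 1, 0, 1);  16: (0, 0, 1, 4, 0);  17: (1, 1, 1, 0, 1);  18: (0, 0, 1, 4, 0)

6 distinct reps among the 18 weights ⇒ 6 W_5-linkage classes:

[[1, 17], [2, 4, 6, 13], [3], [5, 7, 8], [9, 10, 14, 16, 18], [11, 12, 15]]


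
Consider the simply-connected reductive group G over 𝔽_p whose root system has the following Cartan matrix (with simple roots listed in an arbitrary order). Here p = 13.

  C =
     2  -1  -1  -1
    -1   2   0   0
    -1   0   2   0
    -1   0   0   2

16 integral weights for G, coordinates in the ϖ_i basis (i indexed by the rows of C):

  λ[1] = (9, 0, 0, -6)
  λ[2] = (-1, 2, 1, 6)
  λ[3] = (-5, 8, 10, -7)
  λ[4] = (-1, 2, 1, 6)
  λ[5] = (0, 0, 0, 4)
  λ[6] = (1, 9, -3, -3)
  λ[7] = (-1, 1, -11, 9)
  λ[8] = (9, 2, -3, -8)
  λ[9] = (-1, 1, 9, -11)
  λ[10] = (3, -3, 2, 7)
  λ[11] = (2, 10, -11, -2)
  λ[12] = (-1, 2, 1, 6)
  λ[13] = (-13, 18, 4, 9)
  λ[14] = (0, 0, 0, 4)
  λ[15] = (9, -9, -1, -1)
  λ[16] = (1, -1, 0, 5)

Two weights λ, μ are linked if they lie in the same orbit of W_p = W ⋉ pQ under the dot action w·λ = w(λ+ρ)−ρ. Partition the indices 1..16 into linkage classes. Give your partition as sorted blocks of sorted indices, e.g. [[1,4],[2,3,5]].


Dynkin diagram of C (from the 6 off-diagonal −1 entries): D_4.

Each λ_j+ρ reduced to Ā_13; 4-tuples below use C's row order:

  λ_1+ρ ↦ (1, 1, 1, 5);  λ_2+ρ ↦ (0, 3, 2, 7);  λ_3+ρ ↦ (2, 1, 1, 4);  λ_4+ρ ↦ (0, 3, 2, 7);  λ_5+ρ ↦ (1, 1, 1, 5);  λ_6+ρ ↦ (2, 8, 0, 0);  λ_7+ρ ↦ (2, 8, 0, 0);  λ_8+ρ ↦ (0, 3, 2, 7);  λ_9+ρ ↦ (2, 8, 0, 0);  λ_10+ρ ↦ (2, 0, 1, 6);  λ_11+ρ ↦ (0, 3, 2, 7);  λ_12+ρ ↦ (0, 3, 2, 7);  λ_13+ρ ↦ (2, 1, 1, 4);  λ_14+ρ ↦ (1, 1, 1, 5);  λ_15+ρ ↦ (2, 8, 0, 0);  λ_16+ρ ↦ (2, 0, 1, 6)

These 16 weights hit 5 W_13-dot-orbits; sizes (3, 5, 2, 4, 2):

[[1, 5, 14], [2, 4, 8, 11, 12], [3, 13], [6, 7, 9, 15], [10, 16]]


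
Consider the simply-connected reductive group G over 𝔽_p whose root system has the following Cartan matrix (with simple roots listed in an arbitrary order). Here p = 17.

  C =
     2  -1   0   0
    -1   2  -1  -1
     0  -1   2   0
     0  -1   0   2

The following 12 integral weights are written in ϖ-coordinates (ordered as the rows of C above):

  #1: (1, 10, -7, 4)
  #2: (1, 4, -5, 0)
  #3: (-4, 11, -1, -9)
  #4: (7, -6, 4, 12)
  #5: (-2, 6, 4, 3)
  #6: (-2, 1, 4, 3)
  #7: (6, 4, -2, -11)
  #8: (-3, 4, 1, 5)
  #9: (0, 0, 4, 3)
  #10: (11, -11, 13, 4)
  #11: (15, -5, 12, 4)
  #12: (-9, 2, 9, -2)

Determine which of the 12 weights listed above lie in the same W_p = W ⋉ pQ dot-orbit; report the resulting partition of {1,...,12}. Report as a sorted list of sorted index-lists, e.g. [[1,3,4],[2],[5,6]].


Type D_4, rank 4, |W|=192; reorder rows/cols to standard.

λ_j+ρ reflected into Ā_17 (⟨·,θ^∨⟩≤17); 4-tuples as given:

  1: (1, 1, 5, 4);  2: (2, 1, 4, 1);  3: (3, 1, 0, 8);  4: (3, 1, 0, 8);  5: (1, 1, 5, 4);  6: (1, 1, 5, 4);  7: (1, 1, 5, 4);  8: (2, 3, 2, 6);  9: (1, 1, 5, 4);  10: (2, 1, 4, 5);  11: (3, 1, 0, 8);  12: (2, 1, 4, 5)

Grouping the 12 weights by Ā_17-representative: 5 linkage classes.

[[1, 5, 6, 7, 9], [2], [3, 4, 11], [8], [10, 12]]


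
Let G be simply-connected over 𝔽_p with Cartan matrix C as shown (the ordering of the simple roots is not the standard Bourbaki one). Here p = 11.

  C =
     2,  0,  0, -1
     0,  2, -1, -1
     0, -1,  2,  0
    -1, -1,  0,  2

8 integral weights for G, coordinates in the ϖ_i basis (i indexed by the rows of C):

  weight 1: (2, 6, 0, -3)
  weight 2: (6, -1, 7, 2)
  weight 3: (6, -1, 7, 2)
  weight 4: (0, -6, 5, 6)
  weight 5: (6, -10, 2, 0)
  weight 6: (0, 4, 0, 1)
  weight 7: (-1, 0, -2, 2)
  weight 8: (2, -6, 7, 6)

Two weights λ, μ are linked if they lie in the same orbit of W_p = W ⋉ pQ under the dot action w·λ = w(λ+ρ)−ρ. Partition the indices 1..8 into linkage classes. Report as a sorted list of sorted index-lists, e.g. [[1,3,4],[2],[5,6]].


Type A_4, rank 4, |W|=120; reorder rows/cols to standard.

W_11-reps of the 8 weights in Ā_11 (same 4-coord order as C):

  λ_1 → (1, 5, 1, 2);  λ_2 → (0, 0, 1, 3);  λ_3 → (0, 0, 1, 3);  λ_4 → (1, 5, 1, 2);  λ_5 → (1, 5, 1, 2);  λ_6 → (1, 5, 1, 2);  λ_7 → (0, 0, 1, 3);  λ_8 → (1, 5, 1, 2)

Partition of {1..8} into 2 W_11-dot-orbits:

[[1, 4, 5, 6, 8], [2, 3, 7]]


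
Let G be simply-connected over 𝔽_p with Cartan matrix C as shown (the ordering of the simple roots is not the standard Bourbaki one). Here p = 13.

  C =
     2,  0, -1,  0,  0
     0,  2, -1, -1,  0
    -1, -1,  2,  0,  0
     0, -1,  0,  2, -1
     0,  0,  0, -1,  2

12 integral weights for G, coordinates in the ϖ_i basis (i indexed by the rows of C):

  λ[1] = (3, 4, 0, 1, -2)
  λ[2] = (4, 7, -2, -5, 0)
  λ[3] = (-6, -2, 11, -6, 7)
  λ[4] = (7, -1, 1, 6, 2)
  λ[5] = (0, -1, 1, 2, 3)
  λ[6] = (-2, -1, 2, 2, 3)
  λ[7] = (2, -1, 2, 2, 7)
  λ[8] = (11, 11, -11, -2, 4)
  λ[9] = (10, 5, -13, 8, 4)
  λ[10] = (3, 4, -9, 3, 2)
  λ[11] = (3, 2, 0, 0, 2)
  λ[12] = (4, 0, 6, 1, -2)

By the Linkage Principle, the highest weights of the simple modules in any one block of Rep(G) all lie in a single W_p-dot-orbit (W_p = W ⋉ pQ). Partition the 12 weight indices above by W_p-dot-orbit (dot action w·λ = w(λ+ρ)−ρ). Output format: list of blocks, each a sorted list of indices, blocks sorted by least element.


Cartan matrix: type A_5 (|W|=720); un-permuting the 5 rows.

Ā_13 reps of the 12 weights (A_5, coords as presented):

  λ_1+ρ ↦ (4, 5, 1, 1, 1) · λ_2+ρ ↦ (4, 3, 1, 1, 3) · λ_3+ρ ↦ (4, 5, 1, 1, 1) · λ_4+ρ ↦ (1, 0, 2, 3, 4) · λ_5+ρ ↦ (1, 0, 2, 3, 4) · λ_6+ρ ↦ (1, 0, 2, 3, 4) · λ_7+ρ ↦ (1, 0, 2, 3, 4) · λ_8+ρ ↦ (3, 1, 7, 0, 1) · λ_9+ρ ↦ (4, 5, 1, 1, 1) · λ_10+ρ ↦ (4, 3, 1, 1, 3) · λ_11+ρ ↦ (4, 3, 1, 1, 3) · λ_12+ρ ↦ (3, 1, 7, 0, 1)

These 12 weights hit 4 W_13-dot-orbits; sizes (3, 3, 4, 2):

[[1, 3, 9], [2, 10, 11], [4, 5, 6, 7], [8, 12]]


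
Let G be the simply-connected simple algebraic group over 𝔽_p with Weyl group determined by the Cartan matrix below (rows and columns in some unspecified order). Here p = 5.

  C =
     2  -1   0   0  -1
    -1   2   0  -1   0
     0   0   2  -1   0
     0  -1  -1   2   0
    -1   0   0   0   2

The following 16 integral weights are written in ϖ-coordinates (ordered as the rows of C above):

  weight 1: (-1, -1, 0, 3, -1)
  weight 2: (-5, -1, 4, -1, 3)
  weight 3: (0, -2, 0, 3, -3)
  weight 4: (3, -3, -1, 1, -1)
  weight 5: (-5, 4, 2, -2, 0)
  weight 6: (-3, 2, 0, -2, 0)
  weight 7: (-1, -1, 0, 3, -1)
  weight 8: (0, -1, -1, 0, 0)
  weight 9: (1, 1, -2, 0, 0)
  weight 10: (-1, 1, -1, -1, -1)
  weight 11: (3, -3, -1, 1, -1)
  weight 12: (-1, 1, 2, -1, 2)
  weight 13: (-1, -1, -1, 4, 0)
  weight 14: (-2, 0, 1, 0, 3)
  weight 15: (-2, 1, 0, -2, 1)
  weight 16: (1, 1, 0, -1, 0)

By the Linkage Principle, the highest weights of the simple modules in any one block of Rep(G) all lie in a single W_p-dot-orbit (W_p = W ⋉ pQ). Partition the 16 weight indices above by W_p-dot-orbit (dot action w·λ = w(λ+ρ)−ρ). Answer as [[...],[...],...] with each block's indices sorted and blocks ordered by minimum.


A_5 Cartan matrix, 5 simple roots permuted; ρ=(1,1,1,1,1).

Folding the 16 weights λ_j+ρ into Ā_5 (reps in the given 5-coord order):

  λ_1 → (0, 0, 1, 4, 0) · λ_2 → (0, 0, 1, 4, 0) · λ_3 → (1, 1, 1, 2, 0) · λ_4 → (2, 2, 0, 0, 0) · λ_5 → (1, 0, 0, 1, 1) · λ_6 → (1, 0, 0, 1, 1) · λ_7 → (0, 0, 1, 4, 0) · λ_8 → (1, 0, 0, 1, 1) · λ_9 → (2, 2, 0, 0, 0) · λ_10 → (0, 2, 0, 0, 0) · λ_11 → (2, 2, 0, 0, 0) · λ_12 → (0, 2, 0, 0, 0) · λ_13 → (0, 0, 1, 4, 0) · λ_14 → (1, 0, 0, 1, 1) · λ_15 → (1, 0, 0, 1, 1) · λ_16 → (2, 2, 0, 0, 0)

Grouping the 16 weights by Ā_5-representative: 5 linkage classes.

[[1, 2, 7, 13], [3], [4, 9, 11, 16], [5, 6, 8, 14, 15], [10, 12]]


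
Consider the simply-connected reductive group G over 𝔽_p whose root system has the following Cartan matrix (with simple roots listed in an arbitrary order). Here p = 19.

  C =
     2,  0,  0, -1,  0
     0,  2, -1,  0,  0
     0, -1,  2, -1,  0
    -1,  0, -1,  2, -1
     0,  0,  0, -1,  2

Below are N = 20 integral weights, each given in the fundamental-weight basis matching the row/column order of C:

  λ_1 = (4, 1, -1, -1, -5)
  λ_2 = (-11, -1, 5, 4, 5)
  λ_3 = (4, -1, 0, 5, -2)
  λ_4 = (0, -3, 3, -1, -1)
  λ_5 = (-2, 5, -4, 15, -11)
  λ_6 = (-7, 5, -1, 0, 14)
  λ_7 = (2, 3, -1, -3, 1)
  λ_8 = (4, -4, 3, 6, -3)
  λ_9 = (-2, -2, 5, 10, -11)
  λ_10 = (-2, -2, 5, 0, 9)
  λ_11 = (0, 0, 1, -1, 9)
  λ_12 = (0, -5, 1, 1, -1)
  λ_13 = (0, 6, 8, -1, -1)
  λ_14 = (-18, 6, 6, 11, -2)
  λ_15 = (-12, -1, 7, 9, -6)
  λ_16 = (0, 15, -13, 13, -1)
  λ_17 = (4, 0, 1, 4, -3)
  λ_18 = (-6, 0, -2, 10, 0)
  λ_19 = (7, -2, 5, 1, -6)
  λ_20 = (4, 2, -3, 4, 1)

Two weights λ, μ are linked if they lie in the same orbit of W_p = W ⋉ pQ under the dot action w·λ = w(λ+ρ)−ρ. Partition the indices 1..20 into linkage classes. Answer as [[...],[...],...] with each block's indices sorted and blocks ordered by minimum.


C ↔ D_5 under row/col permutation; |W(D_5)| = 1920.

W_19-reps of the 20 weights in Ā_19 (same 5-coord order as C):

  1: (1, 2, 2, 0, 0)
  2: (5, 0, 1, 5, 1)
  3: (5, 0, 1, 5, 1)
  4: (1, 2, 2, 0, 0)
  5: (1, 1, 2, 0, 10)
  6: (1, 1, 2, 0, 10)
  7: (1, 2, 2, 0, 0)
  8: (5, 1, 2, 3, 2)
  9: (1, 1, 2, 0, 10)
  10: (1, 1, 2, 0, 10)
  11: (1, 1, 2, 0, 10)
  12: (1, 2, 2, 0, 0)
  13: (1, 7, 2, 0, 0)
  14: (5, 0, 1, 5, 1)
  15: (5, 0, 1, 5, 1)
  16: (1, 2, 2, 0, 0)
  17: (5, 1, 2, 3, 2)
  18: (5, 0, 1, 5, 1)
  19: (5, 1, 2, 3, 2)
  20: (5, 1, 2, 3, 2)

Partition of {1..20} into 5 W_19-dot-orbits:

[[1, 4, 7, 12, 16], [2, 3, 14, 15, 18], [5, 6, 9, 10, 11], [8, 17, 19, 20], [13]]


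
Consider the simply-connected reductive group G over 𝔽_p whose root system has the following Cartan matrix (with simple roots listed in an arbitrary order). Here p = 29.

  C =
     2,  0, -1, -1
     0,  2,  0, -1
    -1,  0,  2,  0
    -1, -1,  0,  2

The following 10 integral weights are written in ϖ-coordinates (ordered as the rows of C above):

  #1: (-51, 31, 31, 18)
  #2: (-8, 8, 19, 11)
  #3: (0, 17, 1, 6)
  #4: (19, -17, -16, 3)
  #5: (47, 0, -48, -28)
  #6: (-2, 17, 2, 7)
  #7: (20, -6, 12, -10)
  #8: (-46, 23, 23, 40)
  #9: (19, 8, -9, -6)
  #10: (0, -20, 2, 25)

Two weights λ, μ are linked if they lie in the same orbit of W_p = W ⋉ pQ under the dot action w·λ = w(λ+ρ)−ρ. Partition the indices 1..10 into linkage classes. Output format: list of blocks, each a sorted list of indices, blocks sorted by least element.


Type A_4, rank 4, |W|=120; reorder rows/cols to standard.

Alcove-folded reps (p=29, 10 weights, presented ϖ-order):

    λ_1 → (1, 18, 2, 7)
    λ_2 → (7, 4, 8, 5)
    λ_3 → (1, 18, 2, 7)
    λ_4 → (7, 4, 8, 5)
    λ_5 → (1, 18, 2, 7)
    λ_6 → (1, 18, 2, 7)
    λ_7 → (7, 4, 8, 5)
    λ_8 → (7, 4, 8, 5)
    λ_9 → (7, 4, 8, 5)
    λ_10 → (1, 18, 2, 7)

Grouping the 10 weights by Ā_29-representative: 2 linkage classes.

[[1, 3, 5, 6, 10], [2, 4, 7, 8, 9]]


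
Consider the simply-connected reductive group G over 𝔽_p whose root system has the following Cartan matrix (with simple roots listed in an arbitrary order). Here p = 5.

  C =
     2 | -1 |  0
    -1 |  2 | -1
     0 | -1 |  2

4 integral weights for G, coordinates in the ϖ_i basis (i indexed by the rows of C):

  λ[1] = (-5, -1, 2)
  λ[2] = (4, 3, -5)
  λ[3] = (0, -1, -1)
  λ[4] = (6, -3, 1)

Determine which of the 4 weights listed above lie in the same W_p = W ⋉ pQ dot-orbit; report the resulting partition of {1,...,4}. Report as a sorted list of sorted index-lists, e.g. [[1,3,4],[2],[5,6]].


Dynkin diagram of C (from the 4 off-diagonal −1 entries): A_3.

Alcove-folded reps (p=5, 4 weights, presented ϖ-order):

  1: (0, 3, 1) · 2: (1, 0, 0) · 3: (1, 0, 0) · 4: (3, 0, 2)

These 4 weights hit 3 W_5-dot-orbits; sizes (1, 2, 1):

[[1], [2, 3], [4]]


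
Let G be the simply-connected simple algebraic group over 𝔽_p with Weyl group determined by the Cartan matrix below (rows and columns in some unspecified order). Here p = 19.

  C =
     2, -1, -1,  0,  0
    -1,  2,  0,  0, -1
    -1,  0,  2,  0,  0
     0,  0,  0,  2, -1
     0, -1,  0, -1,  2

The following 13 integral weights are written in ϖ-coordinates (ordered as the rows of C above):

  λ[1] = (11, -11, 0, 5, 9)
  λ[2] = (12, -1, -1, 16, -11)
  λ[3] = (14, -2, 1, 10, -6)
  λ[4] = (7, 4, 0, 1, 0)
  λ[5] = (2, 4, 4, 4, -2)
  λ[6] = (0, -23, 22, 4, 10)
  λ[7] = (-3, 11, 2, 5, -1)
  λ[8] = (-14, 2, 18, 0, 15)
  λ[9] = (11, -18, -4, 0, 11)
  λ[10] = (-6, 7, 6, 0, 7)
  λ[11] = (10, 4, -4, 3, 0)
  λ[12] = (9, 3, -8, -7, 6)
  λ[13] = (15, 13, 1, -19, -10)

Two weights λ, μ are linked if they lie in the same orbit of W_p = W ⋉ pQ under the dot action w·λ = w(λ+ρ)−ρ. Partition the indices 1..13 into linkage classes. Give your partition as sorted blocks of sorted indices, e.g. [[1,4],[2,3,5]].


A_5 Cartan matrix, 5 simple roots permuted; ρ=(1,1,1,1,1).

Each λ_j+ρ reduced to Ā_19; 5-tuples below use C's row order:

  λ_1+ρ ↦ (2, 10, 1, 6, 0) · λ_2+ρ ↦ (2, 10, 1, 6, 0) · λ_3+ρ ↦ (8, 5, 1, 2, 1) · λ_4+ρ ↦ (8, 5, 1, 2, 1) · λ_5+ρ ↦ (3, 4, 5, 4, 1) · λ_6+ρ ↦ (8, 5, 1, 2, 1) · λ_7+ρ ↦ (2, 10, 1, 6, 0) · λ_8+ρ ↦ (2, 10, 1, 6, 0) · λ_9+ρ ↦ (3, 4, 5, 4, 1) · λ_10+ρ ↦ (5, 3, 2, 1, 8) · λ_11+ρ ↦ (8, 5, 1, 2, 1) · λ_12+ρ ↦ (3, 4, 5, 4, 1) · λ_13+ρ ↦ (8, 5, 1, 2, 1)

Linkage partition of the 13 weights (4 classes, p=19):

[[1, 2, 7, 8], [3, 4, 6, 11, 13], [5, 9, 12], [10]]


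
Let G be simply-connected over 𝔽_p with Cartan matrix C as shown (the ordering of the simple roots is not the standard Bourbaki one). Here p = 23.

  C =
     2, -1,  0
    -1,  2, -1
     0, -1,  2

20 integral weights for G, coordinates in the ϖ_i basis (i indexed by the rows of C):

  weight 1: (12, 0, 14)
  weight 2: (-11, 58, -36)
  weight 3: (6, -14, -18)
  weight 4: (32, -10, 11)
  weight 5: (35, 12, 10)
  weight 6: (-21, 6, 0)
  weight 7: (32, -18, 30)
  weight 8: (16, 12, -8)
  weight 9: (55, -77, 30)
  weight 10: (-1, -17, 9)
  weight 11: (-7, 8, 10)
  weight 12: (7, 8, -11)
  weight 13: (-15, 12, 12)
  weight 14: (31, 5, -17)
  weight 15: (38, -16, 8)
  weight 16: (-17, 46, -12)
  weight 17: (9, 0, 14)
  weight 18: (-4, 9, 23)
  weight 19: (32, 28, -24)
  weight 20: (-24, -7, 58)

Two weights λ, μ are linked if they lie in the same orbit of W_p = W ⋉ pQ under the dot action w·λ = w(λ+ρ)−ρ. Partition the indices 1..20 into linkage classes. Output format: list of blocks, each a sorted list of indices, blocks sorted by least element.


Root system A_3: the 3×3 matrix C matches after relabeling.

Each λ_j+ρ reduced to Ā_23; 3-tuples below use C's row order:

    1: (7, 1, 9)
    2: (10, 1, 9)
    3: (10, 6, 0)
    4: (10, 1, 9)
    5: (10, 1, 9)
    6: (7, 1, 12)
    7: (7, 1, 9)
    8: (10, 6, 0)
    9: (7, 1, 12)
    10: (10, 6, 0)
    11: (6, 3, 11)
    12: (7, 1, 9)
    13: (10, 1, 9)
    14: (7, 1, 9)
    15: (7, 1, 9)
    16: (7, 1, 12)
    17: (7, 1, 12)
    18: (7, 1, 12)
    19: (10, 6, 0)
    20: (10, 6, 0)

Partition of {1..20} into 5 W_23-dot-orbits:

[[1, 7, 12, 14, 15], [2, 4, 5, 13], [3, 8, 10, 19, 20], [6, 9, 16, 17, 18], [11]]


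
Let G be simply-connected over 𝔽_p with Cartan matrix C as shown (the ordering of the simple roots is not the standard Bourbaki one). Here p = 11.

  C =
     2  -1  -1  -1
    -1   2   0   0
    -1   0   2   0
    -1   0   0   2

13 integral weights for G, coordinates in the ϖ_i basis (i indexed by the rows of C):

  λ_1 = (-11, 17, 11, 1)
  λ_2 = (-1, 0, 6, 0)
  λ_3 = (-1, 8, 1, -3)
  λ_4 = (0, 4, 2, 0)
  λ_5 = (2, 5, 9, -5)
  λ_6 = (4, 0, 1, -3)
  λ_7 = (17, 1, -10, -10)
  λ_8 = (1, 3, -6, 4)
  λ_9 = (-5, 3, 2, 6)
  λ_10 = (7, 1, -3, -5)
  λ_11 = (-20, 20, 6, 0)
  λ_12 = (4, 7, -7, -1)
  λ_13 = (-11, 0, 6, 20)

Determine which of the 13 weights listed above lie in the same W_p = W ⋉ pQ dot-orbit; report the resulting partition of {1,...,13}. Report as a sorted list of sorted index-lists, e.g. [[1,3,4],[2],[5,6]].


D_4 Cartan matrix, 4 simple roots permuted; ρ=(1,1,1,1).

W_11-reps of the 13 weights in Ā_11 (same 4-coord order as C):

  1: (0, 1, 7, 1)
  2: (0, 1, 7, 1)
  3: (2, 7, 0, 0)
  4: (1, 5, 3, 1)
  5: (1, 2, 2, 4)
  6: (3, 1, 2, 2)
  7: (2, 7, 0, 0)
  8: (3, 1, 2, 2)
  9: (3, 0, 1, 3)
  10: (1, 2, 2, 4)
  11: (0, 1, 7, 1)
  12: (1, 5, 3, 1)
  13: (0, 1, 7, 1)

Partition of {1..13} into 6 W_11-dot-orbits:

[[1, 2, 11, 13], [3, 7], [4, 12], [5, 10], [6, 8], [9]]
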